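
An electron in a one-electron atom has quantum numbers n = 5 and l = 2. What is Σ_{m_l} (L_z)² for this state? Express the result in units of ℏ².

Σ(L_z)² = 10 ℏ²

m_l ∈ {-2, -1, 0, 1, 2}.
Σ m_l² = l(l+1)(2l+1)/3 = 2·3·5/3 = 10.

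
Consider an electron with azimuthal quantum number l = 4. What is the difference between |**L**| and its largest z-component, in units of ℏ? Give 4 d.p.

|L| = 2√5 ℏ ≈ 4.4721ℏ, while L_z,max = lℏ = 4ℏ.
The difference is (2√5 − 4)ℏ ≈ 0.4721ℏ.

|L| − L_z,max ≈ 0.4721ℏ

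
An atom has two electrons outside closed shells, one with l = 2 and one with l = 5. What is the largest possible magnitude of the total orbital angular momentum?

L runs from |2 − 5| = 3 to 2 + 5 = 7.
L ∈ {3, 4, 5, 6, 7}.
The largest magnitude corresponds to L = 7: |L_tot| = ℏ√(7·8) = 2√14 ℏ.

|L_tot|_max = 2√14 ℏ ≈ 7.483ℏ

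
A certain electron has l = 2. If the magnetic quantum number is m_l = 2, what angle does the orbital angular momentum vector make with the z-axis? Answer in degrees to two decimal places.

|L| = √(l(l+1)) ℏ = √6 ℏ.
L_z = m_l ℏ = 2ℏ.
cos θ = L_z/|L| = 2/√6, so θ ≈ 35.26°.

θ ≈ 35.26°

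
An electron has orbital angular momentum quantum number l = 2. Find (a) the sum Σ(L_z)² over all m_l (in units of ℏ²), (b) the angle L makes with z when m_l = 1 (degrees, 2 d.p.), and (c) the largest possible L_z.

Σ(L_z)² = 10 ℏ²; θ(m_l=1) ≈ 65.91°; L_z,max = 2ℏ

Σ m_l² = 10, so Σ(L_z)² = 10 ℏ².
For m_l = 1: cos θ = 1/√6, θ ≈ 65.91°.
L_z,max = lℏ = 2ℏ.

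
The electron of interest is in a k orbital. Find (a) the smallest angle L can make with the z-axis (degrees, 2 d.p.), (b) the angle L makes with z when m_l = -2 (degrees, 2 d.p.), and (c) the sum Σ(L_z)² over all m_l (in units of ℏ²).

A k state has l = 7.
cos θ_min = 7/√56, so θ_min ≈ 20.70°.
For m_l = -2: cos θ = -2/√56, θ ≈ 105.50°.
Σ m_l² = 280, so Σ(L_z)² = 280 ℏ².

θ_min ≈ 20.70°; θ(m_l=-2) ≈ 105.50°; Σ(L_z)² = 280 ℏ²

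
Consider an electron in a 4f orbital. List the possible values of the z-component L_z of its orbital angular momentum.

L_z ∈ {−3ℏ, −2ℏ, −ℏ, 0, ℏ, 2ℏ, 3ℏ}

For 4f, l = 3.
L_z = m_l ℏ with m_l ranging from −l to +l in integer steps.
For l = 3: m_l ∈ {-3, -2, -1, 0, 1, 2, 3}.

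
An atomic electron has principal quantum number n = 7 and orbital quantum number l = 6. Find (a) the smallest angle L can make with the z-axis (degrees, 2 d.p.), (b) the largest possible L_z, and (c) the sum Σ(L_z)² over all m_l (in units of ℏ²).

cos θ_min = 6/√42, so θ_min ≈ 22.21°.
L_z,max = lℏ = 6ℏ.
Σ m_l² = 182, so Σ(L_z)² = 182 ℏ².

θ_min ≈ 22.21°; L_z,max = 6ℏ; Σ(L_z)² = 182 ℏ²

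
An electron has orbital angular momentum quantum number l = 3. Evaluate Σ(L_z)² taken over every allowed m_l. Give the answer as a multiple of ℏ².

Σ(L_z)² = 28 ℏ²

m_l ∈ {-3, -2, -1, 0, 1, 2, 3}.
Σ m_l² = l(l+1)(2l+1)/3 = 3·4·7/3 = 28.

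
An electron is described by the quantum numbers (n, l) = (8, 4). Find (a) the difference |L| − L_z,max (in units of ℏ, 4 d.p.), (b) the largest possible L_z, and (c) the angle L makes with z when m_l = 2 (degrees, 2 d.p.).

|L| − L_z,max = (2√5 − 4)ℏ ≈ 0.4721ℏ.
L_z,max = lℏ = 4ℏ.
For m_l = 2: cos θ = 2/√20, θ ≈ 63.43°.

|L|−L_z,max ≈ 0.4721ℏ; L_z,max = 4ℏ; θ(m_l=2) ≈ 63.43°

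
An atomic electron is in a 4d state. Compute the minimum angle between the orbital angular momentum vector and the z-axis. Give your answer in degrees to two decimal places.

4d means n = 4, l = 2.
|L| = ℏ√(l(l+1)) = √6 ℏ.
The smallest angle corresponds to the largest L_z, i.e. m_l = l = 2, giving L_z = 2ℏ.
cos θ_min = 2/√6, so θ_min ≈ 35.26°.

θ_min ≈ 35.26°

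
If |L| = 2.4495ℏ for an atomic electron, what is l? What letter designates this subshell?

(|L|/ℏ)² = l(l+1) = 6.
Solving: l = 2.

l = 2 (d orbital)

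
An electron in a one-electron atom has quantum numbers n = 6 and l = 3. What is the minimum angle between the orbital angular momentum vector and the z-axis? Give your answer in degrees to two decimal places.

|L|² = l(l+1)ℏ² = 12ℏ², so |L| = 2√3 ℏ.
The smallest angle corresponds to the largest L_z, i.e. m_l = l = 3, giving L_z = 3ℏ.
cos θ_min = 3/√12, so θ_min ≈ 30.00°.

θ_min ≈ 30.00°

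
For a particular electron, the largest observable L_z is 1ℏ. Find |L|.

|L| = √2 ℏ ≈ 1.414ℏ

L_z,max = lℏ, so l = 1.
Then |L| = ℏ√(1·2) = √2 ℏ.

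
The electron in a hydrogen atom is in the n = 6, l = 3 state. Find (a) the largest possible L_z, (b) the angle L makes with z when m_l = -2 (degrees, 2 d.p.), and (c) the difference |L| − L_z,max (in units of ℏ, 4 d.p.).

L_z,max = lℏ = 3ℏ.
For m_l = -2: cos θ = -2/√12, θ ≈ 125.26°.
|L| − L_z,max = (2√3 − 3)ℏ ≈ 0.4641ℏ.

L_z,max = 3ℏ; θ(m_l=-2) ≈ 125.26°; |L|−L_z,max ≈ 0.4641ℏ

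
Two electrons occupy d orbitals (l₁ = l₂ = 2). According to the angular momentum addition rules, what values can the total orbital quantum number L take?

The total orbital quantum number L ranges from |l₁ − l₂| to l₁ + l₂ in integer steps.
L ∈ {0, 1, 2, 3, 4}.

L = 0, 1, 2, 3, 4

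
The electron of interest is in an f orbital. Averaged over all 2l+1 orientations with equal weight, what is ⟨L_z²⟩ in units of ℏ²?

⟨L_z²⟩ = 4 ℏ²

For an f orbital, l = 3.
m_l runs from −3 to 3, i.e. {-3, -2, -1, 0, 1, 2, 3}.
⟨L_z²⟩ = ℏ²·l(l+1)/3 = 4ℏ².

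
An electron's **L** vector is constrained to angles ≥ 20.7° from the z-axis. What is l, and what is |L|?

At minimum angle, m_l = l, so cos θ = l/√(l(l+1)); cos²θ = l/(l+1) = 0.8751.
Solving: l = 7.
Then |L| = ℏ√(7·8) = 2√14 ℏ.

l = 7, |L| = 2√14 ℏ ≈ 7.483ℏ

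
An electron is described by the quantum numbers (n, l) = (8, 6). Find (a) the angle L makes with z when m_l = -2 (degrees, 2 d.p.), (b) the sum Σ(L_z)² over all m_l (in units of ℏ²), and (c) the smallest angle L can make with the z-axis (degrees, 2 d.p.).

θ(m_l=-2) ≈ 107.98°; Σ(L_z)² = 182 ℏ²; θ_min ≈ 22.21°

For m_l = -2: cos θ = -2/√42, θ ≈ 107.98°.
Σ m_l² = 182, so Σ(L_z)² = 182 ℏ².
cos θ_min = 6/√42, so θ_min ≈ 22.21°.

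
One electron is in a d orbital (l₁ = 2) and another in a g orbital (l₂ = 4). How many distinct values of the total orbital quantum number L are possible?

By the triangle rule, |l₁ − l₂| ≤ L ≤ l₁ + l₂.
L ∈ {2, 3, 4, 5, 6}.
That is 5 values.

5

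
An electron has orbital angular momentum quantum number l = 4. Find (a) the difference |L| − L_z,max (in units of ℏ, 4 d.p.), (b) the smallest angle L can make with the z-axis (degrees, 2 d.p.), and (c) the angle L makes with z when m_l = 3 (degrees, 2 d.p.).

|L| − L_z,max = (2√5 − 4)ℏ ≈ 0.4721ℏ.
cos θ_min = 4/√20, so θ_min ≈ 26.57°.
For m_l = 3: cos θ = 3/√20, θ ≈ 47.87°.

|L|−L_z,max ≈ 0.4721ℏ; θ_min ≈ 26.57°; θ(m_l=3) ≈ 47.87°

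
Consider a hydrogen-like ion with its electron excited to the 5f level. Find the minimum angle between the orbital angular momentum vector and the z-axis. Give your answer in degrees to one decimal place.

θ_min ≈ 30.0°

The 5f level has l = 3.
|L| = √(l(l+1)) ℏ = 2√3 ℏ.
The smallest angle corresponds to the largest L_z, i.e. m_l = l = 3, giving L_z = 3ℏ.
cos θ_min = 3/√12, so θ_min ≈ 30.0°.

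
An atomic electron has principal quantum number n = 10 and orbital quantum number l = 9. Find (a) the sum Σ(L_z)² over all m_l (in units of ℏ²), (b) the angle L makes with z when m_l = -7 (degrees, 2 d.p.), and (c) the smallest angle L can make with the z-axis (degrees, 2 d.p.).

Σ(L_z)² = 570 ℏ²; θ(m_l=-7) ≈ 137.55°; θ_min ≈ 18.43°

Σ m_l² = 570, so Σ(L_z)² = 570 ℏ².
For m_l = -7: cos θ = -7/√90, θ ≈ 137.55°.
cos θ_min = 9/√90, so θ_min ≈ 18.43°.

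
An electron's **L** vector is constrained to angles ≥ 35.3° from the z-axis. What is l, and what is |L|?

l = 2, |L| = √6 ℏ ≈ 2.449ℏ

cos²θ_min = l/(l+1) = 0.6661.
l = cos²θ/sin²θ ≈ 2.
Then |L| = ℏ√(2·3) = √6 ℏ.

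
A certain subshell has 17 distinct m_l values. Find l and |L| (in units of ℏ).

17 = 2l + 1, so l = (17−1)/2 = 8.
Then |L| = √(l(l+1)) ℏ = 6√2 ℏ.

l = 8, |L| = 6√2 ℏ ≈ 8.485ℏ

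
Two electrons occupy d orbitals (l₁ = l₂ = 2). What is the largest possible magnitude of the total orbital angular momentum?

The total orbital quantum number L ranges from |l₁ − l₂| to l₁ + l₂ in integer steps.
So L can be 0, 1, 2, 3, 4.
The largest magnitude corresponds to L = 4: |L_tot| = ℏ√(4·5) = 2√5 ℏ.

|L_tot|_max = 2√5 ℏ ≈ 4.472ℏ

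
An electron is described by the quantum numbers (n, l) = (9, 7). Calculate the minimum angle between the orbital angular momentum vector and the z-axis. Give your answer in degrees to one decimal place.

θ_min ≈ 20.7°

|L| = √(l(l+1)) ℏ = 2√14 ℏ.
The smallest angle corresponds to the largest L_z, i.e. m_l = l = 7, giving L_z = 7ℏ.
cos θ_min = 7/√56, so θ_min ≈ 20.7°.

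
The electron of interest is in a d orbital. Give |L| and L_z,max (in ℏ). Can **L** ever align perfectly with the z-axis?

For a d orbital, l = 2.
|L| = √6 ℏ ≈ 2.4495ℏ, while L_z,max = lℏ = 2ℏ.
Since |L| > L_z,max, the vector can never point exactly along z; the closest it comes is θ_min = arccos(2/√6) ≈ 35.3°.

No: L_z,max = 2ℏ < |L| = √6 ℏ ≈ 2.449ℏ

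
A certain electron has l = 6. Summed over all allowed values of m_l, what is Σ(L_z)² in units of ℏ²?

m_l runs from −6 to 6, i.e. {-6, -5, -4, -3, -2, -1, 0, 1, 2, 3, 4, 5, 6}.
Σ m_l² = l(l+1)(2l+1)/3 = 6·7·13/3 = 182.

Σ(L_z)² = 182 ℏ²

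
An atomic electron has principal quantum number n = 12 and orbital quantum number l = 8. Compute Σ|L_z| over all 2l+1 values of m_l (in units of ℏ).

Σ|L_z| = 72 ℏ

The allowed m_l values are -8, -7, -6, -5, -4, -3, -2, -1, 0, 1, 2, 3, 4, 5, 6, 7, 8.
Σ|m_l| = l(l+1) = 72.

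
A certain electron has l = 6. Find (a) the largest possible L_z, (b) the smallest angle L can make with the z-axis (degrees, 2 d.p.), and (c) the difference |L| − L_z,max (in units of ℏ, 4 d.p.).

L_z,max = 6ℏ; θ_min ≈ 22.21°; |L|−L_z,max ≈ 0.4807ℏ

L_z,max = lℏ = 6ℏ.
cos θ_min = 6/√42, so θ_min ≈ 22.21°.
|L| − L_z,max = (√42 − 6)ℏ ≈ 0.4807ℏ.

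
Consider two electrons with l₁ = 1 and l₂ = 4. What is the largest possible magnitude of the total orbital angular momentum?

L runs from |1 − 4| = 3 to 1 + 4 = 5.
L ∈ {3, 4, 5}.
The largest magnitude corresponds to L = 5: |L_tot| = ℏ√(5·6) = √30 ℏ.

|L_tot|_max = √30 ℏ ≈ 5.477ℏ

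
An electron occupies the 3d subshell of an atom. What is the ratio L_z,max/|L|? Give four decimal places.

L_z,max/|L| = 0.8165

The 3d subshell has l = 2.
|L| = √6 ℏ ≈ 2.4495ℏ, while L_z,max = lℏ = 2ℏ.
L_z,max/|L| = 2/√6 = 0.8165.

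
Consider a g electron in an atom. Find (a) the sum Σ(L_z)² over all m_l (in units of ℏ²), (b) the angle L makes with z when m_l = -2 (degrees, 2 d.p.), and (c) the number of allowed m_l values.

Σ(L_z)² = 60 ℏ²; θ(m_l=-2) ≈ 116.57°; 9 values

G corresponds to l = 4.
Σ m_l² = 60, so Σ(L_z)² = 60 ℏ².
For m_l = -2: cos θ = -2/√20, θ ≈ 116.57°.
There are 2l+1 = 9 values of m_l.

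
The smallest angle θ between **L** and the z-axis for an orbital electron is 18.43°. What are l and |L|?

l = 9, |L| = 3√10 ℏ ≈ 9.487ℏ

cos θ_min = l/√(l(l+1)) = √(l/(l+1)), so l/(l+1) = cos²(18.43°) = 0.9001.
Solving: l = 9.
Then |L| = ℏ√(9·10) = 3√10 ℏ.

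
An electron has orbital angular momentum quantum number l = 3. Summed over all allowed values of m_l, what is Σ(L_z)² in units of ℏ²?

Σ(L_z)² = 28 ℏ²

m_l ∈ {-3, -2, -1, 0, 1, 2, 3}.
Σ m_l² = l(l+1)(2l+1)/3 = 3·4·7/3 = 28.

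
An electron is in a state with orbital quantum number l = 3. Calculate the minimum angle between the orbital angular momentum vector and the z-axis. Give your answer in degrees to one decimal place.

|L| = ℏ√(l(l+1)) = 2√3 ℏ.
The smallest angle corresponds to the largest L_z, i.e. m_l = l = 3, giving L_z = 3ℏ.
cos θ_min = 3/√12, so θ_min ≈ 30.0°.

θ_min ≈ 30.0°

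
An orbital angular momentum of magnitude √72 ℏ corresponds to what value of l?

l = 8

|L| = ℏ√(l(l+1)), so l(l+1) = 72.
Solving: l = 8.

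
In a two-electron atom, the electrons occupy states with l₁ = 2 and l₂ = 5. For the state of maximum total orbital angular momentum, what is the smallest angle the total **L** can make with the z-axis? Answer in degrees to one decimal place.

L runs from |2 − 5| = 3 to 2 + 5 = 7.
Allowed values: L = 3, 4, 5, 6, 7.
The maximum is L = 7, with |L_tot| = ℏ√(7·8) = 2√14 ℏ.
The minimum angle with z is arccos(7/√56) ≈ 20.7°.

θ_min ≈ 20.7°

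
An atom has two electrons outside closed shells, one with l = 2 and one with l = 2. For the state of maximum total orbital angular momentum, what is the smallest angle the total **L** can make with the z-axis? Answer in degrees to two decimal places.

L runs from |2 − 2| = 0 to 2 + 2 = 4.
So L can be 0, 1, 2, 3, 4.
The maximum is L = 4, with |L_tot| = ℏ√(4·5) = 2√5 ℏ.
The minimum angle with z is arccos(4/√20) ≈ 26.57°.

θ_min ≈ 26.57°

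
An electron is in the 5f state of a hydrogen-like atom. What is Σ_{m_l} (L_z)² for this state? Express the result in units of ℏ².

5f means n = 5, l = 3.
The allowed m_l values are -3, -2, -1, 0, 1, 2, 3.
Summing m² from −3 to 3: Σ m_l² = 28.

Σ(L_z)² = 28 ℏ²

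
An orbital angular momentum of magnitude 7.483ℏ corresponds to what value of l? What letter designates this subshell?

l = 7 (k orbital)

Since |L|² = l(l+1)ℏ², l(l+1) = 56.
Solving: l = 7.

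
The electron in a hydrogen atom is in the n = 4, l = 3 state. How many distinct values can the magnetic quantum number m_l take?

The number of m_l values is 2l + 1 = 2·3 + 1 = 7.

7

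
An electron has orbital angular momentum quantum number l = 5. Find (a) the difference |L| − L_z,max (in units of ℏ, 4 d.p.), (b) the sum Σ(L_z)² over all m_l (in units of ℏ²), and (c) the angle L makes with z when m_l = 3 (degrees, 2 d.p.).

|L| − L_z,max = (√30 − 5)ℏ ≈ 0.4772ℏ.
Σ m_l² = 110, so Σ(L_z)² = 110 ℏ².
For m_l = 3: cos θ = 3/√30, θ ≈ 56.79°.

|L|−L_z,max ≈ 0.4772ℏ; Σ(L_z)² = 110 ℏ²; θ(m_l=3) ≈ 56.79°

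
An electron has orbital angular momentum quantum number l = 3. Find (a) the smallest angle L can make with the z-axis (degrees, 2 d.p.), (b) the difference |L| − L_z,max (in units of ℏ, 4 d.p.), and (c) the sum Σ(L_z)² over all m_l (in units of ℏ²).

θ_min ≈ 30.00°; |L|−L_z,max ≈ 0.4641ℏ; Σ(L_z)² = 28 ℏ²

cos θ_min = 3/√12, so θ_min ≈ 30.00°.
|L| − L_z,max = (2√3 − 3)ℏ ≈ 0.4641ℏ.
Σ m_l² = 28, so Σ(L_z)² = 28 ℏ².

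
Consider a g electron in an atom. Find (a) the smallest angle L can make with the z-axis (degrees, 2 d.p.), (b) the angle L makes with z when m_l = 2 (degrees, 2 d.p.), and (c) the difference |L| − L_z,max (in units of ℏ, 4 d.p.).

For a g orbital, l = 4.
cos θ_min = 4/√20, so θ_min ≈ 26.57°.
For m_l = 2: cos θ = 2/√20, θ ≈ 63.43°.
|L| − L_z,max = (2√5 − 4)ℏ ≈ 0.4721ℏ.

θ_min ≈ 26.57°; θ(m_l=2) ≈ 63.43°; |L|−L_z,max ≈ 0.4721ℏ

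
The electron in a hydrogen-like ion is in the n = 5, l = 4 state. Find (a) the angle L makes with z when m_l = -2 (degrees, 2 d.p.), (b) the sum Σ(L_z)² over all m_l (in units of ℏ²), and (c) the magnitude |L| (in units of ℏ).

θ(m_l=-2) ≈ 116.57°; Σ(L_z)² = 60 ℏ²; |L| = 2√5 ℏ ≈ 4.472ℏ

For m_l = -2: cos θ = -2/√20, θ ≈ 116.57°.
Σ m_l² = 60, so Σ(L_z)² = 60 ℏ².
|L| = ℏ√(4·5) = 2√5 ℏ ≈ 4.472ℏ.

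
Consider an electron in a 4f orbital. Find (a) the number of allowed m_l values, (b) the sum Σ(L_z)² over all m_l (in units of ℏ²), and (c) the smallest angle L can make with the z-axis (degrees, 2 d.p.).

For 4f, l = 3.
There are 2l+1 = 7 values of m_l.
Σ m_l² = 28, so Σ(L_z)² = 28 ℏ².
cos θ_min = 3/√12, so θ_min ≈ 30.00°.

7 values; Σ(L_z)² = 28 ℏ²; θ_min ≈ 30.00°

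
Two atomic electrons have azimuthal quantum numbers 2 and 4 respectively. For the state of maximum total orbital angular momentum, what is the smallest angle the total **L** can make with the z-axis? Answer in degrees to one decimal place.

θ_min ≈ 22.2°

The total orbital quantum number L ranges from |l₁ − l₂| to l₁ + l₂ in integer steps.
L ∈ {2, 3, 4, 5, 6}.
The maximum is L = 6, with |L_tot| = ℏ√(6·7) = √42 ℏ.
The minimum angle with z is arccos(6/√42) ≈ 22.2°.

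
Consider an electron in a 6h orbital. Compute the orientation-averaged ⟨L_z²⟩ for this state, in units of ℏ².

The 6h subshell has l = 5.
The allowed m_l values are -5, -4, -3, -2, -1, 0, 1, 2, 3, 4, 5.
⟨L_z²⟩ = ℏ²·(Σ m_l²)/(2l+1) = ℏ²·110/11 = 10ℏ².

⟨L_z²⟩ = 10 ℏ²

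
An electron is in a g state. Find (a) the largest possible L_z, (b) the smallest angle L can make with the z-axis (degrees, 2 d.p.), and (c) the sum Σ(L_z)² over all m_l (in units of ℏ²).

The letter g corresponds to l = 4.
L_z,max = lℏ = 4ℏ.
cos θ_min = 4/√20, so θ_min ≈ 26.57°.
Σ m_l² = 60, so Σ(L_z)² = 60 ℏ².

L_z,max = 4ℏ; θ_min ≈ 26.57°; Σ(L_z)² = 60 ℏ²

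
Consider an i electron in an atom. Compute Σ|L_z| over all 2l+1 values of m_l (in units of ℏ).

An i state has l = 6.
m_l runs from −6 to 6, i.e. {-6, -5, -4, -3, -2, -1, 0, 1, 2, 3, 4, 5, 6}.
Σ|m_l| = 2(1+2+…+6) = 42.

Σ|L_z| = 42 ℏ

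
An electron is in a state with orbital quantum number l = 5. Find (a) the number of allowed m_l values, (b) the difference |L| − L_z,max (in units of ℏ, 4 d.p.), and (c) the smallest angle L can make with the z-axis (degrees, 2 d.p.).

11 values; |L|−L_z,max ≈ 0.4772ℏ; θ_min ≈ 24.09°

There are 2l+1 = 11 values of m_l.
|L| − L_z,max = (√30 − 5)ℏ ≈ 0.4772ℏ.
cos θ_min = 5/√30, so θ_min ≈ 24.09°.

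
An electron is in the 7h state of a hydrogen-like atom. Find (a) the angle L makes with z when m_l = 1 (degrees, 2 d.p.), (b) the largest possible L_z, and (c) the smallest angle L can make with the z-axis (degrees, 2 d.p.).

7h means n = 7, l = 5.
For m_l = 1: cos θ = 1/√30, θ ≈ 79.48°.
L_z,max = lℏ = 5ℏ.
cos θ_min = 5/√30, so θ_min ≈ 24.09°.

θ(m_l=1) ≈ 79.48°; L_z,max = 5ℏ; θ_min ≈ 24.09°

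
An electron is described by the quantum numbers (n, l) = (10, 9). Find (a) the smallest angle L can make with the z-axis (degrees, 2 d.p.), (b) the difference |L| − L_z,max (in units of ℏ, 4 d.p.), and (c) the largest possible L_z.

θ_min ≈ 18.43°; |L|−L_z,max ≈ 0.4868ℏ; L_z,max = 9ℏ

cos θ_min = 9/√90, so θ_min ≈ 18.43°.
|L| − L_z,max = (3√10 − 9)ℏ ≈ 0.4868ℏ.
L_z,max = lℏ = 9ℏ.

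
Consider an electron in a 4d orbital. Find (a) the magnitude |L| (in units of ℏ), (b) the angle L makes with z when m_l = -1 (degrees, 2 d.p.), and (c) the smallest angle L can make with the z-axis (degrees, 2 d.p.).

|L| = √6 ℏ ≈ 2.449ℏ; θ(m_l=-1) ≈ 114.09°; θ_min ≈ 35.26°

For 4d, l = 2.
|L| = ℏ√(2·3) = √6 ℏ ≈ 2.449ℏ.
For m_l = -1: cos θ = -1/√6, θ ≈ 114.09°.
cos θ_min = 2/√6, so θ_min ≈ 35.26°.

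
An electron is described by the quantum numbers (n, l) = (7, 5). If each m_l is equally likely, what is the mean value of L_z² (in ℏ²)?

⟨L_z²⟩ = 10 ℏ²

m_l ∈ {-5, -4, -3, -2, -1, 0, 1, 2, 3, 4, 5}.
Average of L_z² over 11 states: 110/11 ℏ² = 10 ℏ².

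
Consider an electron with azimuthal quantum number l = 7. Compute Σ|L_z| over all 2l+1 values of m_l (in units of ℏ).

m_l ∈ {-7, -6, -5, -4, -3, -2, -1, 0, 1, 2, 3, 4, 5, 6, 7}.
Σ|m_l| = 2(1+2+…+7) = 56.

Σ|L_z| = 56 ℏ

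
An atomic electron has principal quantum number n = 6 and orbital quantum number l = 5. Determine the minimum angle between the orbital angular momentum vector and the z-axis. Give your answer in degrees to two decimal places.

θ_min ≈ 24.09°

|L| = √(l(l+1)) ℏ = √30 ℏ.
The smallest angle corresponds to the largest L_z, i.e. m_l = l = 5, giving L_z = 5ℏ.
cos θ_min = 5/√30, so θ_min ≈ 24.09°.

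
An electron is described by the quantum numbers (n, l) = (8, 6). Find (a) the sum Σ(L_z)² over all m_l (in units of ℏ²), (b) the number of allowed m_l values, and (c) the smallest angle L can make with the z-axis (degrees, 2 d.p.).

Σ m_l² = 182, so Σ(L_z)² = 182 ℏ².
There are 2l+1 = 13 values of m_l.
cos θ_min = 6/√42, so θ_min ≈ 22.21°.

Σ(L_z)² = 182 ℏ²; 13 values; θ_min ≈ 22.21°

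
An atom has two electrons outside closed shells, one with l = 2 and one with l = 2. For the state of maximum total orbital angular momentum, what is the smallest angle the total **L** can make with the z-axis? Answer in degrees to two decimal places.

θ_min ≈ 26.57°

The total orbital quantum number L ranges from |l₁ − l₂| to l₁ + l₂ in integer steps.
Allowed values: L = 0, 1, 2, 3, 4.
The maximum is L = 4, with |L_tot| = ℏ√(4·5) = 2√5 ℏ.
The minimum angle with z is arccos(4/√20) ≈ 26.57°.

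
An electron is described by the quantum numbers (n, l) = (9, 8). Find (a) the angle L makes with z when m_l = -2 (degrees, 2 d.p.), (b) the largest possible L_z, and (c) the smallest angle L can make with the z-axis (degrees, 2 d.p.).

For m_l = -2: cos θ = -2/√72, θ ≈ 103.63°.
L_z,max = lℏ = 8ℏ.
cos θ_min = 8/√72, so θ_min ≈ 19.47°.

θ(m_l=-2) ≈ 103.63°; L_z,max = 8ℏ; θ_min ≈ 19.47°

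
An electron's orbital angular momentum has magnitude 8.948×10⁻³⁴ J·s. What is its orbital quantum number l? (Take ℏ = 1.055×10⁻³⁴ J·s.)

l = 8

In units of ℏ, |L| ≈ 8.482.
l(l+1) ≈ 8.482² ≈ 71.94, so l = 8.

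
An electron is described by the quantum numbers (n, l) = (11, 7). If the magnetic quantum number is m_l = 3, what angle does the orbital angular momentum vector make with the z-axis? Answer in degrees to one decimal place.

|L| = ℏ√(l(l+1)) = 2√14 ℏ.
L_z = m_l ℏ = 3ℏ.
cos θ = L_z/|L| = 3/√56, so θ ≈ 66.4°.

θ ≈ 66.4°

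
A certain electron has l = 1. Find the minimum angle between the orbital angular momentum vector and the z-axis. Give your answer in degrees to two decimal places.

|L|² = l(l+1)ℏ² = 2ℏ², so |L| = √2 ℏ.
The smallest angle corresponds to the largest L_z, i.e. m_l = l = 1, giving L_z = 1ℏ.
cos θ_min = 1/√2, so θ_min ≈ 45.00°.

θ_min ≈ 45.00°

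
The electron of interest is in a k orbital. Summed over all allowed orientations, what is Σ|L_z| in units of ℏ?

The letter k corresponds to l = 7.
m_l ∈ {-7, -6, -5, -4, -3, -2, -1, 0, 1, 2, 3, 4, 5, 6, 7}.
Σ|m_l| = l(l+1) = 56.

Σ|L_z| = 56 ℏ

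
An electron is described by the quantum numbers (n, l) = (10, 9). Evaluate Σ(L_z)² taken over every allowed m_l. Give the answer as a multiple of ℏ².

The allowed m_l values are -9, -8, -7, -6, -5, -4, -3, -2, -1, 0, 1, 2, 3, 4, 5, 6, 7, 8, 9.
Σ m_l² = 2·(1 + 4 + 9 + 16 + 25 + 36 + 49 + 64 + 81) = 570.

Σ(L_z)² = 570 ℏ²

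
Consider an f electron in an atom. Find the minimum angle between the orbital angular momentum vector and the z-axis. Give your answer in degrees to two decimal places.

θ_min ≈ 30.00°

For an f orbital, l = 3.
|L| = √(l(l+1)) ℏ = 2√3 ℏ.
The smallest angle corresponds to the largest L_z, i.e. m_l = l = 3, giving L_z = 3ℏ.
cos θ_min = 3/√12, so θ_min ≈ 30.00°.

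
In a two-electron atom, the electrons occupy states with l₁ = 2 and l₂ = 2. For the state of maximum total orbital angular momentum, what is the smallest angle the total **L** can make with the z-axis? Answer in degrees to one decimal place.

Angular momentum addition gives L = |l₁ − l₂|, …, l₁ + l₂.
So L can be 0, 1, 2, 3, 4.
The maximum is L = 4, with |L_tot| = ℏ√(4·5) = 2√5 ℏ.
The minimum angle with z is arccos(4/√20) ≈ 26.6°.

θ_min ≈ 26.6°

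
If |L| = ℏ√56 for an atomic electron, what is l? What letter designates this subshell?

|L| = ℏ√(l(l+1)), so l(l+1) = 56.
l² + l − 56 = 0 ⇒ l = 7.

l = 7 (k orbital)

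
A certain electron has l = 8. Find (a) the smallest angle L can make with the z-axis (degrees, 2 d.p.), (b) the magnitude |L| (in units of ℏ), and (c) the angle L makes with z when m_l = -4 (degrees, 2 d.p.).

θ_min ≈ 19.47°; |L| = 6√2 ℏ ≈ 8.485ℏ; θ(m_l=-4) ≈ 118.13°

cos θ_min = 8/√72, so θ_min ≈ 19.47°.
|L| = ℏ√(8·9) = 6√2 ℏ ≈ 8.485ℏ.
For m_l = -4: cos θ = -4/√72, θ ≈ 118.13°.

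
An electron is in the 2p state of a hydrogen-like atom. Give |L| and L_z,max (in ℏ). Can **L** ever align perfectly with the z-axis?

For 2p, l = 1.
|L| = √2 ℏ ≈ 1.4142ℏ, while L_z,max = lℏ = 1ℏ.
Since |L| > L_z,max, the vector can never point exactly along z; the closest it comes is θ_min = arccos(1/√2) ≈ 45.0°.

No: L_z,max = 1ℏ < |L| = √2 ℏ ≈ 1.414ℏ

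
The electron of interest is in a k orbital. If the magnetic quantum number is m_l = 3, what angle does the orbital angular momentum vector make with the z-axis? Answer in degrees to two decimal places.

K corresponds to l = 7.
|L| = √(l(l+1)) ℏ = 2√14 ℏ.
L_z = m_l ℏ = 3ℏ.
cos θ = L_z/|L| = 3/√56, so θ ≈ 66.37°.

θ ≈ 66.37°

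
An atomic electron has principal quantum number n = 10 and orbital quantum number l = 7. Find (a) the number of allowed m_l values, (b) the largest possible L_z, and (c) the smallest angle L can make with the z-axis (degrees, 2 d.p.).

15 values; L_z,max = 7ℏ; θ_min ≈ 20.70°

There are 2l+1 = 15 values of m_l.
L_z,max = lℏ = 7ℏ.
cos θ_min = 7/√56, so θ_min ≈ 20.70°.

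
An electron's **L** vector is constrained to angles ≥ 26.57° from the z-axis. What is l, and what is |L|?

cos θ_min = l/√(l(l+1)) = √(l/(l+1)), so l/(l+1) = cos²(26.57°) = 0.7999.
l = cos²θ/sin²θ ≈ 4.
Then |L| = ℏ√(4·5) = 2√5 ℏ.

l = 4, |L| = 2√5 ℏ ≈ 4.472ℏ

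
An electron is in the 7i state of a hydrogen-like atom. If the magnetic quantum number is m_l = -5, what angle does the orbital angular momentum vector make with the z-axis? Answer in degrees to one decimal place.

The 7i subshell has l = 6.
|L| = ℏ√(l(l+1)) = √42 ℏ.
L_z = m_l ℏ = −5ℏ.
cos θ = L_z/|L| = -5/√42, so θ ≈ 140.5°.

θ ≈ 140.5°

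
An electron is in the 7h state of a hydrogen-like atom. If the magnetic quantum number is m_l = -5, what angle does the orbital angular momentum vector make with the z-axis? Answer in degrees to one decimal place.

The 7h subshell has l = 5.
|L| = √(l(l+1)) ℏ = √30 ℏ.
L_z = m_l ℏ = −5ℏ.
cos θ = L_z/|L| = -5/√30, so θ ≈ 155.9°.

θ ≈ 155.9°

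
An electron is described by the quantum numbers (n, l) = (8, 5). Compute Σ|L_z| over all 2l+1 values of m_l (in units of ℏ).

Σ|L_z| = 30 ℏ

The allowed m_l values are -5, -4, -3, -2, -1, 0, 1, 2, 3, 4, 5.
Σ|m_l| = 2(1+2+…+5) = 30.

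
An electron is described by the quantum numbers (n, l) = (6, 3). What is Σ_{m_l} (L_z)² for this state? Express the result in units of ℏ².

The allowed m_l values are -3, -2, -1, 0, 1, 2, 3.
Summing m² from −3 to 3: Σ m_l² = 28.

Σ(L_z)² = 28 ℏ²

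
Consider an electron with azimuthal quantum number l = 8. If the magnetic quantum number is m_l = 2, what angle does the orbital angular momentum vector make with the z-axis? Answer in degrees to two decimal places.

θ ≈ 76.37°

|L| = ℏ√(l(l+1)) = 6√2 ℏ.
L_z = m_l ℏ = 2ℏ.
cos θ = L_z/|L| = 2/√72, so θ ≈ 76.37°.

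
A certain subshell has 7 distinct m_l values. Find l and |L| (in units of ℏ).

2l + 1 = 7 ⇒ l = 3.
Then |L| = √(l(l+1)) ℏ = 2√3 ℏ.

l = 3, |L| = 2√3 ℏ ≈ 3.464ℏ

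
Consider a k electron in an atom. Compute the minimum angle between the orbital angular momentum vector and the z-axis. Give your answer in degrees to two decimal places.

θ_min ≈ 20.70°

A k state has l = 7.
|L| = √(l(l+1)) ℏ = 2√14 ℏ.
The smallest angle corresponds to the largest L_z, i.e. m_l = l = 7, giving L_z = 7ℏ.
cos θ_min = 7/√56, so θ_min ≈ 20.70°.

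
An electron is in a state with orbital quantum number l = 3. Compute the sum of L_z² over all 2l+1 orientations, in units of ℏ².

Σ(L_z)² = 28 ℏ²

m_l runs from −3 to 3, i.e. {-3, -2, -1, 0, 1, 2, 3}.
Σ m_l² = l(l+1)(2l+1)/3 = 3·4·7/3 = 28.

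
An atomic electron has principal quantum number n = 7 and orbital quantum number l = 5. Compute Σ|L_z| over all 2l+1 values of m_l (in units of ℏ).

The allowed m_l values are -5, -4, -3, -2, -1, 0, 1, 2, 3, 4, 5.
Σ|m_l| = 2(1+2+…+5) = 30.

Σ|L_z| = 30 ℏ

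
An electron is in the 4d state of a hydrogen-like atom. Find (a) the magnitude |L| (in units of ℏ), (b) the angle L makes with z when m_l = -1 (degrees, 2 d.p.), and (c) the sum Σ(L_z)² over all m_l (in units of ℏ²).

|L| = √6 ℏ ≈ 2.449ℏ; θ(m_l=-1) ≈ 114.09°; Σ(L_z)² = 10 ℏ²

4d means n = 4, l = 2.
|L| = ℏ√(2·3) = √6 ℏ ≈ 2.449ℏ.
For m_l = -1: cos θ = -1/√6, θ ≈ 114.09°.
Σ m_l² = 10, so Σ(L_z)² = 10 ℏ².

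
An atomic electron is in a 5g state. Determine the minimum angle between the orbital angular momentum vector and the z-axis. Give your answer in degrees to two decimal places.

θ_min ≈ 26.57°

5g means n = 5, l = 4.
|L| = ℏ√(l(l+1)) = 2√5 ℏ.
The smallest angle corresponds to the largest L_z, i.e. m_l = l = 4, giving L_z = 4ℏ.
cos θ_min = 4/√20, so θ_min ≈ 26.57°.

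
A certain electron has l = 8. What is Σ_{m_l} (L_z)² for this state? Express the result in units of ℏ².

The allowed m_l values are -8, -7, -6, -5, -4, -3, -2, -1, 0, 1, 2, 3, 4, 5, 6, 7, 8.
Summing m² from −8 to 8: Σ m_l² = 408.

Σ(L_z)² = 408 ℏ²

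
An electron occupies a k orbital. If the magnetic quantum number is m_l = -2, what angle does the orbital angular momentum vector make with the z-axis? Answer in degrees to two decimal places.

A k state has l = 7.
|L|² = l(l+1)ℏ² = 56ℏ², so |L| = 2√14 ℏ.
L_z = m_l ℏ = −2ℏ.
cos θ = L_z/|L| = -2/√56, so θ ≈ 105.50°.

θ ≈ 105.50°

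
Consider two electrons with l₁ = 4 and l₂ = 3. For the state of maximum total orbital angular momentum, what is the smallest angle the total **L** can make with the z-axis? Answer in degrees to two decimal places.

θ_min ≈ 20.70°

By the triangle rule, |l₁ − l₂| ≤ L ≤ l₁ + l₂.
Allowed values: L = 1, 2, 3, 4, 5, 6, 7.
The maximum is L = 7, with |L_tot| = ℏ√(7·8) = 2√14 ℏ.
The minimum angle with z is arccos(7/√56) ≈ 20.70°.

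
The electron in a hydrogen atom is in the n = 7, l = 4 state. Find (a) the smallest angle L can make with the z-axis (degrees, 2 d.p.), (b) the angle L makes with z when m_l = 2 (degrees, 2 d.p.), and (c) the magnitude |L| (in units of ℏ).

θ_min ≈ 26.57°; θ(m_l=2) ≈ 63.43°; |L| = 2√5 ℏ ≈ 4.472ℏ

cos θ_min = 4/√20, so θ_min ≈ 26.57°.
For m_l = 2: cos θ = 2/√20, θ ≈ 63.43°.
|L| = ℏ√(4·5) = 2√5 ℏ ≈ 4.472ℏ.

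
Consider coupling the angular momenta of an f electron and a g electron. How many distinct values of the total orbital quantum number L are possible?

7

L runs from |3 − 4| = 1 to 3 + 4 = 7.
L ∈ {1, 2, 3, 4, 5, 6, 7}.
That is 7 values.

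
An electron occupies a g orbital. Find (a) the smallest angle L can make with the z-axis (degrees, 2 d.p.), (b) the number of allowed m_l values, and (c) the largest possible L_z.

θ_min ≈ 26.57°; 9 values; L_z,max = 4ℏ

The letter g corresponds to l = 4.
cos θ_min = 4/√20, so θ_min ≈ 26.57°.
There are 2l+1 = 9 values of m_l.
L_z,max = lℏ = 4ℏ.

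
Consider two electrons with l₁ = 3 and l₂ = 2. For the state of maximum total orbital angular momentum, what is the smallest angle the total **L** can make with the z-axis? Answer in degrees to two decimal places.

θ_min ≈ 24.09°

Angular momentum addition gives L = |l₁ − l₂|, …, l₁ + l₂.
So L can be 1, 2, 3, 4, 5.
The maximum is L = 5, with |L_tot| = ℏ√(5·6) = √30 ℏ.
The minimum angle with z is arccos(5/√30) ≈ 24.09°.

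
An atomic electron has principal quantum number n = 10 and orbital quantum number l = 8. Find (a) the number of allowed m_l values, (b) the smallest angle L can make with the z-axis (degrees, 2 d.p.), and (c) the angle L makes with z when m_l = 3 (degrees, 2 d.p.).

There are 2l+1 = 17 values of m_l.
cos θ_min = 8/√72, so θ_min ≈ 19.47°.
For m_l = 3: cos θ = 3/√72, θ ≈ 69.30°.

17 values; θ_min ≈ 19.47°; θ(m_l=3) ≈ 69.30°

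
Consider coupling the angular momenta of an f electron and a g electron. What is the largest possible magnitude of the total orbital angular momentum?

L runs from |3 − 4| = 1 to 3 + 4 = 7.
Allowed values: L = 1, 2, 3, 4, 5, 6, 7.
The largest magnitude corresponds to L = 7: |L_tot| = ℏ√(7·8) = 2√14 ℏ.

|L_tot|_max = 2√14 ℏ ≈ 7.483ℏ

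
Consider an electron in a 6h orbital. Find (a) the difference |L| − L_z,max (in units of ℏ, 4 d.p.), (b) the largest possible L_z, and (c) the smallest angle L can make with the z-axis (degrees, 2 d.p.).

|L|−L_z,max ≈ 0.4772ℏ; L_z,max = 5ℏ; θ_min ≈ 24.09°

The 6h subshell has l = 5.
|L| − L_z,max = (√30 − 5)ℏ ≈ 0.4772ℏ.
L_z,max = lℏ = 5ℏ.
cos θ_min = 5/√30, so θ_min ≈ 24.09°.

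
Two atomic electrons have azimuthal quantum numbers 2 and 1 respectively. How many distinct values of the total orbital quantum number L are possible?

By the triangle rule, |l₁ − l₂| ≤ L ≤ l₁ + l₂.
L ∈ {1, 2, 3}.
That is 3 values.

3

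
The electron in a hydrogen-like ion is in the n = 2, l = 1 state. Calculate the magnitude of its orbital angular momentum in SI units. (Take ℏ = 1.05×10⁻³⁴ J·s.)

|L| = 1.48×10⁻³⁴ J·s

|L| = ℏ√(l(l+1)) = ℏ√(1·2) = √2 ℏ
Numerically, |L| = 1.414 × (1.05×10⁻³⁴ J·s) = 1.48×10⁻³⁴ J·s.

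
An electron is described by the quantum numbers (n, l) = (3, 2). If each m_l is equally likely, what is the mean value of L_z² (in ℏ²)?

m_l runs from −2 to 2, i.e. {-2, -1, 0, 1, 2}.
⟨L_z²⟩ = ℏ²·l(l+1)/3 = 2ℏ².

⟨L_z²⟩ = 2 ℏ²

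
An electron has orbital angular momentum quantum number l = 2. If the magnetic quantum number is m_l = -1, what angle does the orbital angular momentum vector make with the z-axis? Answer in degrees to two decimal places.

|L| = ℏ√(l(l+1)) = √6 ℏ.
L_z = m_l ℏ = −1ℏ.
cos θ = L_z/|L| = -1/√6, so θ ≈ 114.09°.

θ ≈ 114.09°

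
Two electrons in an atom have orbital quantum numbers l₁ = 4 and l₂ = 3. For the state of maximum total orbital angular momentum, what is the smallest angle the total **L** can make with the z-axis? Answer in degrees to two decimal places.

θ_min ≈ 20.70°

By the triangle rule, |l₁ − l₂| ≤ L ≤ l₁ + l₂.
L ∈ {1, 2, 3, 4, 5, 6, 7}.
The maximum is L = 7, with |L_tot| = ℏ√(7·8) = 2√14 ℏ.
The minimum angle with z is arccos(7/√56) ≈ 20.70°.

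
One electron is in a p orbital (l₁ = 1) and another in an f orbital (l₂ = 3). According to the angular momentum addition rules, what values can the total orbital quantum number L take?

L = 2, 3, 4

Angular momentum addition gives L = |l₁ − l₂|, …, l₁ + l₂.
L ∈ {2, 3, 4}.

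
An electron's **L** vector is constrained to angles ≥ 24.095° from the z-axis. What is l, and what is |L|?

cos θ_min = l/√(l(l+1)) = √(l/(l+1)), so l/(l+1) = cos²(24.095°) = 0.8333.
Solving: l = 5.
Then |L| = ℏ√(5·6) = √30 ℏ.

l = 5, |L| = √30 ℏ ≈ 5.477ℏ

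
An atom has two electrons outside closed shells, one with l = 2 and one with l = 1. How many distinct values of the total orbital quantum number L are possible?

By the triangle rule, |l₁ − l₂| ≤ L ≤ l₁ + l₂.
Allowed values: L = 1, 2, 3.
That is 3 values.

3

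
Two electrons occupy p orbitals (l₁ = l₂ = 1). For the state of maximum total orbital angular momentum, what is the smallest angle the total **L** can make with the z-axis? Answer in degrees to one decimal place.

θ_min ≈ 35.3°

The total orbital quantum number L ranges from |l₁ − l₂| to l₁ + l₂ in integer steps.
L ∈ {0, 1, 2}.
The maximum is L = 2, with |L_tot| = ℏ√(2·3) = √6 ℏ.
The minimum angle with z is arccos(2/√6) ≈ 35.3°.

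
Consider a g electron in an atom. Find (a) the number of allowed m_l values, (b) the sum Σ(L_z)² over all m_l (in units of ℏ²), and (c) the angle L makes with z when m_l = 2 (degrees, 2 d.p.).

9 values; Σ(L_z)² = 60 ℏ²; θ(m_l=2) ≈ 63.43°

For a g orbital, l = 4.
There are 2l+1 = 9 values of m_l.
Σ m_l² = 60, so Σ(L_z)² = 60 ℏ².
For m_l = 2: cos θ = 2/√20, θ ≈ 63.43°.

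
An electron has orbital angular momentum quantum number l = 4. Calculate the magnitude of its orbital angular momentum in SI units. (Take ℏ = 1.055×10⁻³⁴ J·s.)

|L| = ℏ√(l(l+1)) = ℏ√(4·5) = 2√5 ℏ
Numerically, |L| = 4.472 × (1.055×10⁻³⁴ J·s) = 4.718×10⁻³⁴ J·s.

|L| = 4.718×10⁻³⁴ J·s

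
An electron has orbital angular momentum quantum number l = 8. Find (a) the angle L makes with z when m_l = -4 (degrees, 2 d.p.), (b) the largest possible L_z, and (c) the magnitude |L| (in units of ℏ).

θ(m_l=-4) ≈ 118.13°; L_z,max = 8ℏ; |L| = 6√2 ℏ ≈ 8.485ℏ

For m_l = -4: cos θ = -4/√72, θ ≈ 118.13°.
L_z,max = lℏ = 8ℏ.
|L| = ℏ√(8·9) = 6√2 ℏ ≈ 8.485ℏ.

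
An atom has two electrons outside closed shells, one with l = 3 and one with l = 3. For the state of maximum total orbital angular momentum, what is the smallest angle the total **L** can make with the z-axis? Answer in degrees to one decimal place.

θ_min ≈ 22.2°

L runs from |3 − 3| = 0 to 3 + 3 = 6.
L ∈ {0, 1, 2, 3, 4, 5, 6}.
The maximum is L = 6, with |L_tot| = ℏ√(6·7) = √42 ℏ.
The minimum angle with z is arccos(6/√42) ≈ 22.2°.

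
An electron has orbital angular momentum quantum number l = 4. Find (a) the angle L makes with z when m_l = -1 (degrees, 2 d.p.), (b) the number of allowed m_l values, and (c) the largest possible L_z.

θ(m_l=-1) ≈ 102.92°; 9 values; L_z,max = 4ℏ

For m_l = -1: cos θ = -1/√20, θ ≈ 102.92°.
There are 2l+1 = 9 values of m_l.
L_z,max = lℏ = 4ℏ.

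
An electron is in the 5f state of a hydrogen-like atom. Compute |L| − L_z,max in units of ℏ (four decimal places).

For 5f, l = 3.
|L| = 2√3 ℏ ≈ 3.4641ℏ, while L_z,max = lℏ = 3ℏ.
The difference is (2√3 − 3)ℏ ≈ 0.4641ℏ.

|L| − L_z,max ≈ 0.4641ℏ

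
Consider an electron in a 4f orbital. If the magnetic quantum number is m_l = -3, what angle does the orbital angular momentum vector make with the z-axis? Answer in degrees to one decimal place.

θ ≈ 150.0°

For 4f, l = 3.
|L| = ℏ√(l(l+1)) = 2√3 ℏ.
L_z = m_l ℏ = −3ℏ.
cos θ = L_z/|L| = -3/√12, so θ ≈ 150.0°.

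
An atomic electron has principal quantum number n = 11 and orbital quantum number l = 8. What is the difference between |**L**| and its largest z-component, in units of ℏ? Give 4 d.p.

|L| − L_z,max ≈ 0.4853ℏ

|L| = 6√2 ℏ ≈ 8.4853ℏ, while L_z,max = lℏ = 8ℏ.
The difference is (6√2 − 8)ℏ ≈ 0.4853ℏ.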